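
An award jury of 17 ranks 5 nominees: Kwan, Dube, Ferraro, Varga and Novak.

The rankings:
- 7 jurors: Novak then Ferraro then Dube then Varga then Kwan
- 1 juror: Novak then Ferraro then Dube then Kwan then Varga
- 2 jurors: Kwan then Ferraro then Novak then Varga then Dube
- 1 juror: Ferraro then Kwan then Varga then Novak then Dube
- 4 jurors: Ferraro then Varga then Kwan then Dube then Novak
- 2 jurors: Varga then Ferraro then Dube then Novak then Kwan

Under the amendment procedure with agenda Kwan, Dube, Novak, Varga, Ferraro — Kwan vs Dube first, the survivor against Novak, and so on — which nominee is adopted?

Ferraro

Round 1: Kwan vs Dube — 7–10, Dube advances.
Round 2: Dube vs Novak — 6–11, Novak advances.
Round 3: Novak vs Varga — 10–7, Novak advances.
Round 4: Novak vs Ferraro — 8–9, Ferraro advances.
Ferraro survives the agenda.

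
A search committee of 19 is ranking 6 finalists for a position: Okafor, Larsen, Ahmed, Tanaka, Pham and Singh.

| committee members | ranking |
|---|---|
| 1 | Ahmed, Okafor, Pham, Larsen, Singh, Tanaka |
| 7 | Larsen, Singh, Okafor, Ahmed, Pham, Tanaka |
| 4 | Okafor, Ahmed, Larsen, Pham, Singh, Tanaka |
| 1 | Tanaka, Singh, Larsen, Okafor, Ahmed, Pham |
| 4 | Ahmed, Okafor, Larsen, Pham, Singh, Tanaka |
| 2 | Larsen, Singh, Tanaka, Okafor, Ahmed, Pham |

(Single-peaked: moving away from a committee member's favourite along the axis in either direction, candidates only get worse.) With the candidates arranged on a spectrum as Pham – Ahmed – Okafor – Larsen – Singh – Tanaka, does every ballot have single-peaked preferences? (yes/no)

Axis positions: Pham=1, Ahmed=2, Okafor=3, Larsen=4, Singh=5, Tanaka=6.
Ballot type 1 (peak Ahmed at position 2): ranking walks positions 2-3-1-4-5-6, expanding outward from the peak — single-peaked.
Ballot type 2 (peak Larsen at position 4): ranking walks positions 4-5-3-2-1-6, expanding outward from the peak — single-peaked.
Ballot type 3 (peak Okafor at position 3): ranking walks positions 3-2-4-1-5-6, expanding outward from the peak — single-peaked.
Ballot type 4 (peak Tanaka at position 6): ranking walks positions 6-5-4-3-2-1, expanding outward from the peak — single-peaked.
Ballot type 5 (peak Ahmed at position 2): ranking walks positions 2-3-4-1-5-6, expanding outward from the peak — single-peaked.
Ballot type 6 (peak Larsen at position 4): ranking walks positions 4-5-6-3-2-1, expanding outward from the peak — single-peaked.
Every ranking is single-peaked on this axis.

yes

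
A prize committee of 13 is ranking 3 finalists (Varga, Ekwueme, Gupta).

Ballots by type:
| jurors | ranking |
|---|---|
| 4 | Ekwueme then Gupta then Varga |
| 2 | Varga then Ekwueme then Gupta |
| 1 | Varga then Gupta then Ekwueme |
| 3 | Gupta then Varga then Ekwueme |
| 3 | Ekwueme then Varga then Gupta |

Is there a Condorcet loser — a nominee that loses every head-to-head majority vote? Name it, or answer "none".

Varga

Pairwise majorities:
Varga–Ekwueme: Ekwueme 7–6.
Varga–Gupta: Gupta 7–6.
Ekwueme–Gupta: Ekwueme 9–4.
Varga is beaten in every head-to-head and is the Condorcet loser.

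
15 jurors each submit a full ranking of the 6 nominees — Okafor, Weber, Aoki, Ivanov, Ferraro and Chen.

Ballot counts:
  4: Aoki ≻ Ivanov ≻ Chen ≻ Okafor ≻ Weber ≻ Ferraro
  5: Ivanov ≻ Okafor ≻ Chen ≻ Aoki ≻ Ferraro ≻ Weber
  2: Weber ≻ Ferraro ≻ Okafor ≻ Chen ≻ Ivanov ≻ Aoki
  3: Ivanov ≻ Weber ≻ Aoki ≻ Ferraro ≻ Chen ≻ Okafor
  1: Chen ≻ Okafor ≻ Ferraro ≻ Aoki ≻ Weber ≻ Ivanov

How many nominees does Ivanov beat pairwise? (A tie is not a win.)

Ivanov against each rival (15 jurors):
Ivanov vs Okafor: 4+5+3 = 12 for Ivanov, 3 for Okafor — Ivanov by 12–3.
Ivanov–Weber: Ivanov 12–3.
Ivanov vs Aoki: Ivanov preferred on 5+2+3 = 10 ballots; Ivanov wins 10–5.
Ivanov vs Ferraro: 4+5+3 = 12 for Ivanov, 3 for Ferraro — Ivanov by 12–3.
Ivanov vs Chen: 12 to 3, Ivanov.
Ivanov beats Okafor, Weber, Aoki, Ferraro, Chen — 5 pairwise wins.

5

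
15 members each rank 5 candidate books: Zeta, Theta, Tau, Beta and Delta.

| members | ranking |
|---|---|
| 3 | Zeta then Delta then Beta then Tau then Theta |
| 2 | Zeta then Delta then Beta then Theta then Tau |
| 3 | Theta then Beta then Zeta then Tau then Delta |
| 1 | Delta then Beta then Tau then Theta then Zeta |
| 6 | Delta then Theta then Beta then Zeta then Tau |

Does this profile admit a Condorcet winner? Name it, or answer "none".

Check each pair by majority over 15 ballots:
Zeta vs Theta: Theta wins 10–5.
Zeta vs Tau: Zeta, 14–1.
Zeta vs Beta: Beta wins 10–5.
Zeta–Delta: Zeta 8–7.
Theta vs Tau: Theta, 11–4.
Theta vs Beta: Theta, 9–6.
Theta–Delta: Delta 12–3.
Tau vs Beta: Beta wins 15–0.
Tau–Delta: Delta 12–3.
Beta vs Delta: Delta wins 12–3.
No book is unbeaten: Zeta loses to Theta; Theta loses to Delta; Tau loses to Zeta; Beta loses to Theta; Delta loses to Zeta. In particular Zeta → Delta → Theta → Zeta is a majority cycle — no Condorcet winner exists.

none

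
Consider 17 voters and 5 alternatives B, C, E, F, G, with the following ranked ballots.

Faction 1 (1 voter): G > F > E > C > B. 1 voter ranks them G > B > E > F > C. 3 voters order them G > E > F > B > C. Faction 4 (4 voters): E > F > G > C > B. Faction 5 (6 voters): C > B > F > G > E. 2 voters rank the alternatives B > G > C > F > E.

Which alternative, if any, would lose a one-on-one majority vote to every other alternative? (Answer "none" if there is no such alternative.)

none

Head-to-head results (17 voters):
B–C: C 11–6.
B vs E: B wins 9–8.
B vs F: 1+6+2 = 9 for B, 8 for F — B by 9–8.
B vs G: B is ranked higher on 6+2 = 8 ballots, G on 9. G wins 9–8.
C vs E: E, 9–8.
C–F: F 9–8.
C vs G: 6 to 11, G.
E vs F: F wins 9–8.
E–G: G 13–4.
F–G: F 10–7.
No alternative is winless: B beats E; C beats B; E beats C; F beats C; G beats B. There is no Condorcet loser.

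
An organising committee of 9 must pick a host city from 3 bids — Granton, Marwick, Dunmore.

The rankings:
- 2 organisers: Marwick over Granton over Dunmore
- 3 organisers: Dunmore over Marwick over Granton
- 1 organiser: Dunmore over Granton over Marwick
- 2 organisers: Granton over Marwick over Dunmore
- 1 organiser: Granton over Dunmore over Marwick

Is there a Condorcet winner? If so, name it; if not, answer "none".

Pairwise majorities:
Granton–Marwick: Marwick 5–4.
Granton vs Dunmore: Granton wins 5–4.
Marwick vs Dunmore: Dunmore, 5–4.
No city is unbeaten: Granton loses to Marwick; Marwick loses to Dunmore; Dunmore loses to Granton. In particular Granton > Dunmore > Marwick > Granton is a majority cycle — no Condorcet winner exists.

none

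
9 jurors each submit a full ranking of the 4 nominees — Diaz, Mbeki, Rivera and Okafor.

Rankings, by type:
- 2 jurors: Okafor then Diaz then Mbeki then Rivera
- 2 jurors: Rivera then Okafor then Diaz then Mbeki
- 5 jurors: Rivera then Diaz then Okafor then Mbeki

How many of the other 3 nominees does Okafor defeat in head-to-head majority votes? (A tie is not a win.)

1

Okafor against each rival (9 jurors):
Okafor vs Diaz: Diaz wins 5–4.
Okafor vs Mbeki: Okafor wins 9–0.
Okafor vs Rivera: 2 for Okafor, 7 for Rivera — Rivera by 7–2.
Okafor beats Mbeki; loses to Diaz, Rivera — 1 pairwise win.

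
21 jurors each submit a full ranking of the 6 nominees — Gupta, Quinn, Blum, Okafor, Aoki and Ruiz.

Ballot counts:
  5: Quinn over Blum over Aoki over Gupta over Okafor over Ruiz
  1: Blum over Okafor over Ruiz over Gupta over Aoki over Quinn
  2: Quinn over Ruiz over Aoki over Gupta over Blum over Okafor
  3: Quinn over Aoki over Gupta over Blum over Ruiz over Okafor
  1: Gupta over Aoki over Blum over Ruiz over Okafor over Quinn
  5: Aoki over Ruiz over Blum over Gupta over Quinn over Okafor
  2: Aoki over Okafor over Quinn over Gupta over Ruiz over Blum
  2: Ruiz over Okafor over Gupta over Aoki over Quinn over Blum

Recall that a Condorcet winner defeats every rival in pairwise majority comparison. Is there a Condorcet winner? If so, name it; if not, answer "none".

Aoki

Head-to-head results (21 jurors):
Gupta vs Quinn: Gupta is ranked higher on 1+1+5+2 = 9 ballots, Quinn on 12. Quinn wins 12–9.
Gupta vs Blum: Gupta is ranked higher on 2+3+1+2+2 = 10 ballots, Blum on 11. Blum wins 11–10.
Gupta vs Okafor: Gupta wins 16–5.
Gupta vs Aoki: Gupta is ranked higher on 1+1+2 = 4 ballots, Aoki on 17. Aoki wins 17–4.
Gupta vs Ruiz: Gupta wins 11–10.
Quinn–Blum: Quinn 14–7.
Quinn vs Okafor: 5+2+3+5 = 15 for Quinn, 6 for Okafor — Quinn by 15–6.
Quinn vs Aoki: Quinn preferred on 5+2+3 = 10 ballots; Aoki wins 11–10.
Quinn vs Ruiz: Quinn preferred on 5+2+3+2 = 12 ballots; Quinn wins 12–9.
Blum vs Okafor: Blum wins 17–4.
Blum vs Aoki: 5+1 = 6 for Blum, 15 for Aoki — Aoki by 15–6.
Blum vs Ruiz: Ruiz wins 11–10.
Okafor–Aoki: Aoki 18–3.
Okafor–Ruiz: Ruiz 13–8.
Aoki vs Ruiz: Aoki is ranked higher on 5+3+1+5+2 = 16 ballots, Ruiz on 5. Aoki wins 16–5.
Aoki defeats every rival head-to-head and is the Condorcet winner.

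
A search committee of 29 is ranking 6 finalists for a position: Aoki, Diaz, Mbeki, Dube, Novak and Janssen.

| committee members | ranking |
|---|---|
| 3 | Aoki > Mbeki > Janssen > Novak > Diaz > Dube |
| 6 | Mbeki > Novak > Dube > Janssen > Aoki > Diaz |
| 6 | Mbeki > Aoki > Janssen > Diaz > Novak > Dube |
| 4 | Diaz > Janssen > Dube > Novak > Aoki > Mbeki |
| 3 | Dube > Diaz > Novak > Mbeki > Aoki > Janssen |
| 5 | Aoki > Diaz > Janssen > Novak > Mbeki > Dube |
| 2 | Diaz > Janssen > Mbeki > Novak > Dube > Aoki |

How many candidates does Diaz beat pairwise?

Diaz against each rival (29 committee members):
Diaz vs Aoki: 4+3+2 = 9 for Diaz, 20 for Aoki — Aoki by 20–9.
Diaz vs Mbeki: 4+3+5+2 = 14 for Diaz, 15 for Mbeki — Mbeki by 15–14.
Diaz vs Dube: 20 to 9, Diaz.
Diaz–Novak: Diaz 20–9.
Diaz–Janssen: Janssen 15–14.
Diaz beats Dube, Novak; loses to Aoki, Mbeki, Janssen — 2 pairwise wins.

2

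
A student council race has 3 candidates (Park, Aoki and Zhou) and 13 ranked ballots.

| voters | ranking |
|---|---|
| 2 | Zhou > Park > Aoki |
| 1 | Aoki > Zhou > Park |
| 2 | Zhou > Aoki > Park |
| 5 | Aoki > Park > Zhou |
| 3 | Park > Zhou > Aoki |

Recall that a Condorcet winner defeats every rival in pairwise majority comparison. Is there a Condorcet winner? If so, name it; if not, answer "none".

none

Pairwise majorities:
Park vs Aoki: Aoki, 8–5.
Park vs Zhou: Park wins 8–5.
Aoki–Zhou: Zhou 7–6.
Every candidate loses at least once (Park loses to Aoki; Aoki loses to Zhou; Zhou loses to Park). The majority relation contains the cycle Park > Zhou > Aoki > Park, so there is no Condorcet winner.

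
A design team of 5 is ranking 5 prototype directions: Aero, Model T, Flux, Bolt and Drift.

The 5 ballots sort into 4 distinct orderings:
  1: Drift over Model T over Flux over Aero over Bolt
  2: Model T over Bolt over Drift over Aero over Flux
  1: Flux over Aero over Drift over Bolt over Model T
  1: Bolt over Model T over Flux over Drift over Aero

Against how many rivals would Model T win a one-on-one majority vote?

4

Model T against each rival (5 engineers):
Model T–Aero: Model T 4–1.
Model T vs Flux: Model T preferred on 1+2+1 = 4 ballots; Model T wins 4–1.
Model T vs Bolt: Model T preferred on 1+2 = 3 ballots; Model T wins 3–2.
Model T–Drift: Model T 3–2.
Model T beats Aero, Flux, Bolt, Drift — 4 pairwise wins.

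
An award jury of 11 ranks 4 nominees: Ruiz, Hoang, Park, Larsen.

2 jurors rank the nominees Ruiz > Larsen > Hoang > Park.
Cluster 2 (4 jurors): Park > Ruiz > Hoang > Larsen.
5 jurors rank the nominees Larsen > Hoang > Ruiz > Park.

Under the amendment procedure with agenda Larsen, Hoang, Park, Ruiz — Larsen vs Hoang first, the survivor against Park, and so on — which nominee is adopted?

Ruiz

Round 1: Larsen vs Hoang — 7–4, Larsen advances.
Round 2: Larsen vs Park — 7–4, Larsen advances.
Round 3: Larsen vs Ruiz — 5–6, Ruiz advances.
The agenda winner is Ruiz.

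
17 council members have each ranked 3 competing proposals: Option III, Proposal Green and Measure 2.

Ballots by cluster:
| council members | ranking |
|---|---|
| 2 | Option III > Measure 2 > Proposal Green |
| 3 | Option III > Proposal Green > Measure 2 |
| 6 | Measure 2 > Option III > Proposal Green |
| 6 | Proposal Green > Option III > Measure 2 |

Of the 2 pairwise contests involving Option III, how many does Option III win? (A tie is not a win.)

2

Option III against each rival (17 council members):
Option III vs Proposal Green: Option III wins 11–6.
Option III vs Measure 2: Option III is ranked higher on 2+3+6 = 11 ballots, Measure 2 on 6. Option III wins 11–6.
Option III beats Proposal Green, Measure 2 — 2 pairwise wins.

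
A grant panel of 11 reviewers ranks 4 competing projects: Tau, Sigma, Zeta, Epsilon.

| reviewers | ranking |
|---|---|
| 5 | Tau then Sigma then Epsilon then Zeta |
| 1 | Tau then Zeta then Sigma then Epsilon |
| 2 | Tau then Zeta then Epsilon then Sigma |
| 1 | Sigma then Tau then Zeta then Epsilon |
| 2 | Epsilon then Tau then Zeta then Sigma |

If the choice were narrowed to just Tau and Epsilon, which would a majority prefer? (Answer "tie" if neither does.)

Tau

Ballots ranking Tau above Epsilon: 5 + 1 + 2 + 1 = 9.
Ballots ranking Epsilon above Tau: 11 − 9 = 2.
Tau wins the head-to-head 9–2.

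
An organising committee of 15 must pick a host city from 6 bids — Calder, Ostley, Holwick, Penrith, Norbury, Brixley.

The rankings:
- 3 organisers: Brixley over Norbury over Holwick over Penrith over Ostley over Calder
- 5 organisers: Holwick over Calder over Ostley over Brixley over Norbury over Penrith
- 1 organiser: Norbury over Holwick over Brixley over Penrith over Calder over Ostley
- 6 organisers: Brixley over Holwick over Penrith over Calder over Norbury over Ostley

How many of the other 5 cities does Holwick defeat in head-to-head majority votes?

Holwick against each rival (15 organisers):
Holwick vs Calder: 15 to 0, Holwick.
Holwick vs Ostley: Holwick wins 15–0.
Holwick vs Penrith: Holwick, 15–0.
Holwick vs Norbury: Holwick, 11–4.
Holwick–Brixley: Brixley 9–6.
Holwick beats Calder, Ostley, Penrith, Norbury; loses to Brixley — 4 pairwise wins.

4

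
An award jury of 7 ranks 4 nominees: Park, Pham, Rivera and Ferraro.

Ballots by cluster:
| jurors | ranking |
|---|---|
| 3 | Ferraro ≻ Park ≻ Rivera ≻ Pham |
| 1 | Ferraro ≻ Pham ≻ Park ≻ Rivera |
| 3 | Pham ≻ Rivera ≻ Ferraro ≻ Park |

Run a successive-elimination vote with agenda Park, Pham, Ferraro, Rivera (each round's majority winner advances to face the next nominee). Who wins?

Ferraro

Round 1: Park vs Pham — 3–4, Pham advances.
Round 2: Pham vs Ferraro — 3–4, Ferraro advances.
Round 3: Ferraro vs Rivera — 4–3, Ferraro advances.
The agenda winner is Ferraro.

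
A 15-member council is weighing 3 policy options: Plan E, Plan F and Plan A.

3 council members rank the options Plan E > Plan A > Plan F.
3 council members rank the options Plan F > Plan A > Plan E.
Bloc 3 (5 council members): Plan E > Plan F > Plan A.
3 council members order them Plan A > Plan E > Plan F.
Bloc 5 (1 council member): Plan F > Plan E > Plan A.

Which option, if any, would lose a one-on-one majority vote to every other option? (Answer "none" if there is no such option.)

Plan A

Head-to-head results (15 council members):
Plan E vs Plan F: 3+5+3 = 11 for Plan E, 4 for Plan F — Plan E by 11–4.
Plan E vs Plan A: Plan E wins 9–6.
Plan F vs Plan A: 9 to 6, Plan F.
Plan A loses to every other option — it is the Condorcet loser.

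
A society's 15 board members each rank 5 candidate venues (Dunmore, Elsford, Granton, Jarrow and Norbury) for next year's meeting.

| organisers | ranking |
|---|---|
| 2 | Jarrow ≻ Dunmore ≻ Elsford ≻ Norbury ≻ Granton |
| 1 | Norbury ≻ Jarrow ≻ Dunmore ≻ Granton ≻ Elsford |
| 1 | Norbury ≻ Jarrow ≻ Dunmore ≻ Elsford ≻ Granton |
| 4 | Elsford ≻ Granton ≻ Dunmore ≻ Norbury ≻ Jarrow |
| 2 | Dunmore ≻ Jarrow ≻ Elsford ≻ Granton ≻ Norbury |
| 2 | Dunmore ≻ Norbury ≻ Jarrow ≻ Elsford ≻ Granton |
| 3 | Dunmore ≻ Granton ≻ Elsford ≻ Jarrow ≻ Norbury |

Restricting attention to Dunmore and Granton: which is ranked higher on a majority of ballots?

Ballots ranking Dunmore above Granton: 2 + 1 + 1 + 2 + 2 + 3 = 11.
Ballots ranking Granton above Dunmore: 15 − 11 = 4.
Dunmore wins the head-to-head 11–4.

Dunmore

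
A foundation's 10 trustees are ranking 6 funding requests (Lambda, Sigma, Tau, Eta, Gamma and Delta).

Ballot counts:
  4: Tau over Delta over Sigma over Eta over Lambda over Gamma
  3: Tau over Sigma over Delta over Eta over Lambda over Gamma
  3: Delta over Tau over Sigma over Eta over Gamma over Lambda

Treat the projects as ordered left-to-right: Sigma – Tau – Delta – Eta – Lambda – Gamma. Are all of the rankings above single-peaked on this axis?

no

Axis positions: Sigma=1, Tau=2, Delta=3, Eta=4, Lambda=5, Gamma=6.
Faction 1 (peak Tau at position 2): ranking walks positions 2-3-1-4-5-6, expanding outward from the peak — single-peaked.
Faction 2 (peak Tau at position 2): ranking walks positions 2-1-3-4-5-6, expanding outward from the peak — single-peaked.
Faction 3: ranking walks positions 3-2-1-4-6-5; Gamma is ranked above Lambda even though Lambda lies between Gamma and the peak Delta on the axis — preferences dip and rise again. Not single-peaked.
Faction 3 violates single-peakedness, so the profile is not single-peaked on this axis.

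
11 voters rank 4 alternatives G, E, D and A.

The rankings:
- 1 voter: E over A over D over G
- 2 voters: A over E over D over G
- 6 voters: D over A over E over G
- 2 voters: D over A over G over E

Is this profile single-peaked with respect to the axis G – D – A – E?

Axis positions: G=1, D=2, A=3, E=4.
Group 1 (peak E at position 4): ranking walks positions 4-3-2-1, expanding outward from the peak — single-peaked.
Group 2 (peak A at position 3): ranking walks positions 3-4-2-1, expanding outward from the peak — single-peaked.
Group 3 (peak D at position 2): ranking walks positions 2-3-4-1, expanding outward from the peak — single-peaked.
Group 4 (peak D at position 2): ranking walks positions 2-3-1-4, expanding outward from the peak — single-peaked.
Every ranking is single-peaked on this axis.

yes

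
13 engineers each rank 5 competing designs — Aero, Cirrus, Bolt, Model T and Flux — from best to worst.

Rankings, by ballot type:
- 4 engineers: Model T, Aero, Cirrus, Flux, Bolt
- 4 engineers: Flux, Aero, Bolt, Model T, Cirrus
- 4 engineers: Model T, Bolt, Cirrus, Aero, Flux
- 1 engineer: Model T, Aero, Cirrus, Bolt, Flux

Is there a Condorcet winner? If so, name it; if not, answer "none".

Pairwise majorities:
Aero vs Cirrus: Aero preferred on 4+4+1 = 9 ballots; Aero wins 9–4.
Aero vs Bolt: 4+4+1 = 9 for Aero, 4 for Bolt — Aero by 9–4.
Aero vs Model T: 4 to 9, Model T.
Aero vs Flux: 9 to 4, Aero.
Cirrus vs Bolt: Cirrus preferred on 4+1 = 5 ballots; Bolt wins 8–5.
Cirrus vs Model T: 0 to 13, Model T.
Cirrus vs Flux: Cirrus is ranked higher on 4+4+1 = 9 ballots, Flux on 4. Cirrus wins 9–4.
Bolt vs Model T: Bolt is ranked higher on 4 ballots, Model T on 9. Model T wins 9–4.
Bolt vs Flux: 4+1 = 5 for Bolt, 8 for Flux — Flux by 8–5.
Model T vs Flux: Model T is ranked higher on 4+4+1 = 9 ballots, Flux on 4. Model T wins 9–4.
Model T defeats every rival head-to-head and is the Condorcet winner.

Model T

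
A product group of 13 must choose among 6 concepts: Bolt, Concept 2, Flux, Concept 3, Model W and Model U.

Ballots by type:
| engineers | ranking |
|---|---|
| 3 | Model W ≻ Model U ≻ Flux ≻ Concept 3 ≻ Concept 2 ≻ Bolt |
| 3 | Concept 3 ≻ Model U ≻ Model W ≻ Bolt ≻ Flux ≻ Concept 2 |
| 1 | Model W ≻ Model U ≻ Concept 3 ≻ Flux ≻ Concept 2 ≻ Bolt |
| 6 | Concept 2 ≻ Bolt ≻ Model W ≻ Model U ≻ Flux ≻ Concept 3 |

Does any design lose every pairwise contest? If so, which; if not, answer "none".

none

Pairwise majorities:
Bolt vs Concept 2: Concept 2 wins 10–3.
Bolt vs Flux: Bolt wins 9–4.
Bolt vs Concept 3: 6 for Bolt, 7 for Concept 3 — Concept 3 by 7–6.
Bolt vs Model W: 6 to 7, Model W.
Bolt vs Model U: Model U wins 7–6.
Concept 2 vs Flux: Flux, 7–6.
Concept 2 vs Concept 3: Concept 3, 7–6.
Concept 2 vs Model W: Model W, 7–6.
Concept 2–Model U: Model U 7–6.
Flux vs Concept 3: 9 to 4, Flux.
Flux–Model W: Model W 13–0.
Flux vs Model U: Model U wins 13–0.
Concept 3 vs Model W: 3 for Concept 3, 10 for Model W — Model W by 10–3.
Concept 3 vs Model U: Concept 3 preferred on 3 ballots; Model U wins 10–3.
Model W vs Model U: Model W, 10–3.
Each design has at least one pairwise win (Bolt beats Flux; Concept 2 beats Bolt; Flux beats Concept 2; Concept 3 beats Bolt; Model W beats Bolt; Model U beats Bolt) — no Condorcet loser.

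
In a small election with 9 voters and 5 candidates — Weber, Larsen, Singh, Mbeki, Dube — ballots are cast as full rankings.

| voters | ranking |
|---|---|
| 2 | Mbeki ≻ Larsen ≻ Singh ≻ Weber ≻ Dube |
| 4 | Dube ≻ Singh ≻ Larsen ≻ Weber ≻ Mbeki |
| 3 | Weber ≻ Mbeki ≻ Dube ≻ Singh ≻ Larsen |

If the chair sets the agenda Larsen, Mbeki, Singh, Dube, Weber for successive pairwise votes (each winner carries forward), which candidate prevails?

Weber

Round 1: Larsen vs Mbeki — 4–5, Mbeki advances.
Round 2: Mbeki vs Singh — 5–4, Mbeki advances.
Round 3: Mbeki vs Dube — 5–4, Mbeki advances.
Round 4: Mbeki vs Weber — 2–7, Weber advances.
Weber survives the agenda.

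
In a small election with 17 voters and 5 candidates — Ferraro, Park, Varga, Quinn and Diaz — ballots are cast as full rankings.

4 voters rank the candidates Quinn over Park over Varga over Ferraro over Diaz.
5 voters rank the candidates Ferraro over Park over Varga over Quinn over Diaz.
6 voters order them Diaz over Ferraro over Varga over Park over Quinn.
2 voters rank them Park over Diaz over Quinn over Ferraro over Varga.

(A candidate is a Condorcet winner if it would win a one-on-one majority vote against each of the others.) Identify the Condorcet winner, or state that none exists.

Ferraro

Pairwise majorities:
Ferraro vs Park: Ferraro wins 11–6.
Ferraro–Varga: Ferraro 13–4.
Ferraro vs Quinn: Ferraro wins 11–6.
Ferraro vs Diaz: Ferraro wins 9–8.
Park vs Varga: Park wins 11–6.
Park vs Quinn: Park, 13–4.
Park–Diaz: Park 11–6.
Varga–Quinn: Varga 11–6.
Varga vs Diaz: Varga wins 9–8.
Quinn vs Diaz: Quinn, 9–8.
Ferraro wins every pairwise contest, so Ferraro is the Condorcet winner.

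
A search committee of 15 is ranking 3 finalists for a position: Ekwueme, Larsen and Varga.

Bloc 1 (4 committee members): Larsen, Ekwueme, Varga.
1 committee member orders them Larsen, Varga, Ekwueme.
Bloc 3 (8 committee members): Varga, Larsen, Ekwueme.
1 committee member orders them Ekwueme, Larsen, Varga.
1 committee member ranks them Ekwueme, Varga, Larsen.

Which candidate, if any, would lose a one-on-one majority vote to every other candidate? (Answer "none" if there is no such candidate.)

Pairwise majorities:
Ekwueme vs Larsen: 2 to 13, Larsen.
Ekwueme vs Varga: Ekwueme is ranked higher on 4+1+1 = 6 ballots, Varga on 9. Varga wins 9–6.
Larsen vs Varga: 4+1+1 = 6 for Larsen, 9 for Varga — Varga by 9–6.
Ekwueme loses to every other candidate — it is the Condorcet loser.

Ekwueme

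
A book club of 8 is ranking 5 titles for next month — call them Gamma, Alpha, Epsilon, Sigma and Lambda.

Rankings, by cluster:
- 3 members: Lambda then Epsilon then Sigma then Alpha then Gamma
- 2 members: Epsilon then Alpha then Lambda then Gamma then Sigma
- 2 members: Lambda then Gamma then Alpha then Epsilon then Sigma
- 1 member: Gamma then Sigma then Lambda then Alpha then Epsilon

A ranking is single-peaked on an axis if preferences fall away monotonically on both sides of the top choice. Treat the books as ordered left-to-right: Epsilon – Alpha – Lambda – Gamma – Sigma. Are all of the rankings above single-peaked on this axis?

Axis positions: Epsilon=1, Alpha=2, Lambda=3, Gamma=4, Sigma=5.
Cluster 1: ranking walks positions 3-1-5-2-4; Epsilon is ranked above Alpha even though Alpha lies between Epsilon and the peak Lambda on the axis — preferences dip and rise again. Not single-peaked.
Cluster 2 (peak Epsilon at position 1): ranking walks positions 1-2-3-4-5, expanding outward from the peak — single-peaked.
Cluster 3 (peak Lambda at position 3): ranking walks positions 3-4-2-1-5, expanding outward from the peak — single-peaked.
Cluster 4 (peak Gamma at position 4): ranking walks positions 4-5-3-2-1, expanding outward from the peak — single-peaked.
Cluster 1 violates single-peakedness, so the profile is not single-peaked on this axis.

no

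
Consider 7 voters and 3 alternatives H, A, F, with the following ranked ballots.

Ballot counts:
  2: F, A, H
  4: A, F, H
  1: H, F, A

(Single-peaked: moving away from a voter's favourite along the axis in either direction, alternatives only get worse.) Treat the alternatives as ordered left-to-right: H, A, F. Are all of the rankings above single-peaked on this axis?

Axis positions: H=1, A=2, F=3.
Cluster 1 (peak F at position 3): ranking walks positions 3-2-1, expanding outward from the peak — single-peaked.
Cluster 2 (peak A at position 2): ranking walks positions 2-3-1, expanding outward from the peak — single-peaked.
Cluster 3: ranking walks positions 1-3-2; F is ranked above A even though A lies between F and the peak H on the axis — preferences dip and rise again. Not single-peaked.
Cluster 3 violates single-peakedness, so the profile is not single-peaked on this axis.

no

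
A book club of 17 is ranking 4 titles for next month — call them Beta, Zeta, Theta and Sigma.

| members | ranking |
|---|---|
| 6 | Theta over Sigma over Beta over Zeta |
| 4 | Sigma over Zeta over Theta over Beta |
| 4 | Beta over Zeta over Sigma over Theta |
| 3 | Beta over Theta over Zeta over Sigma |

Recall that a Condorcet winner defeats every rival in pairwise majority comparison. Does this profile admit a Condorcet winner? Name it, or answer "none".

Head-to-head results (17 members):
Beta vs Zeta: 6+4+3 = 13 for Beta, 4 for Zeta — Beta by 13–4.
Beta vs Theta: 4+3 = 7 for Beta, 10 for Theta — Theta by 10–7.
Beta vs Sigma: Beta is ranked higher on 4+3 = 7 ballots, Sigma on 10. Sigma wins 10–7.
Zeta vs Theta: Zeta is ranked higher on 4+4 = 8 ballots, Theta on 9. Theta wins 9–8.
Zeta vs Sigma: Zeta is ranked higher on 4+3 = 7 ballots, Sigma on 10. Sigma wins 10–7.
Theta vs Sigma: Theta preferred on 6+3 = 9 ballots; Theta wins 9–8.
Theta defeats every rival head-to-head and is the Condorcet winner.

Theta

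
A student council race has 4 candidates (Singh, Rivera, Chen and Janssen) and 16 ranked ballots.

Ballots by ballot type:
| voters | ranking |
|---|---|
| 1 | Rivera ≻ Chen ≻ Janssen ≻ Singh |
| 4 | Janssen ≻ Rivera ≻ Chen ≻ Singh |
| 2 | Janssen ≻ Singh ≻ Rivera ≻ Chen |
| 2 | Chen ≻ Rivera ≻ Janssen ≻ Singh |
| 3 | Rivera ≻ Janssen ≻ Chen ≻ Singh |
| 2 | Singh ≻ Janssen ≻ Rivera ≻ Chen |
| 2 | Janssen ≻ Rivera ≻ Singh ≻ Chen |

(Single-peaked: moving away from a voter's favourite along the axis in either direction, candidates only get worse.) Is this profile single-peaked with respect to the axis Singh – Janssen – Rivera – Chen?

Axis positions: Singh=1, Janssen=2, Rivera=3, Chen=4.
Ballot type 1 (peak Rivera at position 3): ranking walks positions 3-4-2-1, expanding outward from the peak — single-peaked.
Ballot type 2 (peak Janssen at position 2): ranking walks positions 2-3-4-1, expanding outward from the peak — single-peaked.
Ballot type 3 (peak Janssen at position 2): ranking walks positions 2-1-3-4, expanding outward from the peak — single-peaked.
Ballot type 4 (peak Chen at position 4): ranking walks positions 4-3-2-1, expanding outward from the peak — single-peaked.
Ballot type 5 (peak Rivera at position 3): ranking walks positions 3-2-4-1, expanding outward from the peak — single-peaked.
Ballot type 6 (peak Singh at position 1): ranking walks positions 1-2-3-4, expanding outward from the peak — single-peaked.
Ballot type 7 (peak Janssen at position 2): ranking walks positions 2-3-1-4, expanding outward from the peak — single-peaked.
Every ranking is single-peaked on this axis.

yes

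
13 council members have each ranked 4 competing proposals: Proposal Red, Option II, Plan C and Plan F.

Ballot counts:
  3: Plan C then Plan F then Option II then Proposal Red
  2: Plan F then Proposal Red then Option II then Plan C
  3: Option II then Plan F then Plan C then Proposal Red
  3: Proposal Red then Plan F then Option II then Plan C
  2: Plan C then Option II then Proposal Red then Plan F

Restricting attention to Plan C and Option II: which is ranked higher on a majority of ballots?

Ballots ranking Plan C above Option II: 3 + 2 = 5.
Ballots ranking Option II above Plan C: 13 − 5 = 8.
Option II wins the head-to-head 8–5.

Option II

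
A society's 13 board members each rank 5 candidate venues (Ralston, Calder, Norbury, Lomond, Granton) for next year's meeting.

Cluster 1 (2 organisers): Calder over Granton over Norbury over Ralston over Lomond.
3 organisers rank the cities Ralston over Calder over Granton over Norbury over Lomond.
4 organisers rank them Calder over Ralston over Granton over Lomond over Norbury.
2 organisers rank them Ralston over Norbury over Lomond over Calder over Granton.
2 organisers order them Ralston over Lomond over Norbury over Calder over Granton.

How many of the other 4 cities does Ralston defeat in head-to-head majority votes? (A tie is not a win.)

4

Ralston against each rival (13 organisers):
Ralston–Calder: Ralston 7–6.
Ralston vs Norbury: Ralston is ranked higher on 3+4+2+2 = 11 ballots, Norbury on 2. Ralston wins 11–2.
Ralston vs Lomond: Ralston wins 13–0.
Ralston–Granton: Ralston 11–2.
Ralston beats Calder, Norbury, Lomond, Granton — 4 pairwise wins.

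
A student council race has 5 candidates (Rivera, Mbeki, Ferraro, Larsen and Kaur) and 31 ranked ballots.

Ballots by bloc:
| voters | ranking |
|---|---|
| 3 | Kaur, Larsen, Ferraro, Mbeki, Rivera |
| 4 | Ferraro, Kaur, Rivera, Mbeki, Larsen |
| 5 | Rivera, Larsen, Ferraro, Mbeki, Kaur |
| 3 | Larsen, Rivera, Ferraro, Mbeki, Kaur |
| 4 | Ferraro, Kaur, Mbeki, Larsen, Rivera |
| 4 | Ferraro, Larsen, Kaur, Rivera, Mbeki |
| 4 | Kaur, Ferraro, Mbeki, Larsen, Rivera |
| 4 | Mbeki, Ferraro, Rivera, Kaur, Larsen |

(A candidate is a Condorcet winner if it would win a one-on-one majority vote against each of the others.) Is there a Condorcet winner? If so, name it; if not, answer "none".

Ferraro

Pairwise majorities:
Rivera vs Mbeki: 16 to 15, Rivera.
Rivera vs Ferraro: 5+3 = 8 for Rivera, 23 for Ferraro — Ferraro by 23–8.
Rivera vs Larsen: 13 to 18, Larsen.
Rivera vs Kaur: Kaur, 19–12.
Mbeki vs Ferraro: Mbeki preferred on 4 ballots; Ferraro wins 27–4.
Mbeki vs Larsen: Mbeki is ranked higher on 4+4+4+4 = 16 ballots, Larsen on 15. Mbeki wins 16–15.
Mbeki vs Kaur: Mbeki preferred on 5+3+4 = 12 ballots; Kaur wins 19–12.
Ferraro vs Larsen: Ferraro, 20–11.
Ferraro vs Kaur: Ferraro wins 24–7.
Larsen–Kaur: Kaur 19–12.
Ferraro defeats every rival head-to-head and is the Condorcet winner.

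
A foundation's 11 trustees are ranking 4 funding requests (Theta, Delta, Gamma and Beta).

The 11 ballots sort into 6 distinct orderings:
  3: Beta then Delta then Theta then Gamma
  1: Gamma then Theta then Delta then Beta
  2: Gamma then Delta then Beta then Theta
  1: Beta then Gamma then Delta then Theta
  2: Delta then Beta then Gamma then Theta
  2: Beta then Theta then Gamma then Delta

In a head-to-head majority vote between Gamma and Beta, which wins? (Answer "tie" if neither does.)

Ballots ranking Gamma above Beta: 1 + 2 = 3.
Ballots ranking Beta above Gamma: 11 − 3 = 8.
Beta wins the head-to-head 8–3.

Beta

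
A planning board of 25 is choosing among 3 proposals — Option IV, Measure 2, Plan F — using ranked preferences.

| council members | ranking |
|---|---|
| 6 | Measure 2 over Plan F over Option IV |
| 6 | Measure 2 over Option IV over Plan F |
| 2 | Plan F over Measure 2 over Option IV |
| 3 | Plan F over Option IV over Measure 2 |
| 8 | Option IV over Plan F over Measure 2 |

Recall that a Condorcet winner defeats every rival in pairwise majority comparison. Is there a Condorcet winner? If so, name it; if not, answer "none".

Head-to-head results (25 council members):
Option IV vs Measure 2: 11 to 14, Measure 2.
Option IV vs Plan F: Option IV preferred on 6+8 = 14 ballots; Option IV wins 14–11.
Measure 2 vs Plan F: Measure 2 is ranked higher on 6+6 = 12 ballots, Plan F on 13. Plan F wins 13–12.
Each option drops at least one matchup (Option IV loses to Measure 2; Measure 2 loses to Plan F; Plan F loses to Option IV); the cycle Option IV > Plan F > Measure 2 > Option IV rules out a Condorcet winner.

none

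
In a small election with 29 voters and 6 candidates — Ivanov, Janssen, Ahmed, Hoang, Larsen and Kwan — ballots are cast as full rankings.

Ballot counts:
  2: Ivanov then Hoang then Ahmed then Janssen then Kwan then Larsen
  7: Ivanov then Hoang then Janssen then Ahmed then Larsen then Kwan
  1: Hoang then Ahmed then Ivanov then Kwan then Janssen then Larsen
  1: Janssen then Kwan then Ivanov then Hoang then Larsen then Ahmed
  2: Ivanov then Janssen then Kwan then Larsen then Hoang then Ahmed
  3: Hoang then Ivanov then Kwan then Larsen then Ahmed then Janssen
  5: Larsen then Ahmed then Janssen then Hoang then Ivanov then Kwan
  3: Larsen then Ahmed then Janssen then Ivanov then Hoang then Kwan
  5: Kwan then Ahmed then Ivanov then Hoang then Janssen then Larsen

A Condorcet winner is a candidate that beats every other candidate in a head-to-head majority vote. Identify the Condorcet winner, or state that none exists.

Ivanov

Pairwise majorities:
Ivanov vs Janssen: Ivanov is ranked higher on 2+7+1+2+3+5 = 20 ballots, Janssen on 9. Ivanov wins 20–9.
Ivanov vs Ahmed: Ivanov is ranked higher on 2+7+1+2+3 = 15 ballots, Ahmed on 14. Ivanov wins 15–14.
Ivanov vs Hoang: 20 to 9, Ivanov.
Ivanov vs Larsen: Ivanov is ranked higher on 21 ballots, Larsen on 8. Ivanov wins 21–8.
Ivanov vs Kwan: Ivanov is ranked higher on 23 ballots, Kwan on 6. Ivanov wins 23–6.
Janssen vs Ahmed: Janssen preferred on 7+1+2 = 10 ballots; Ahmed wins 19–10.
Janssen vs Hoang: 11 to 18, Hoang.
Janssen vs Larsen: Janssen preferred on 2+7+1+1+2+5 = 18 ballots; Janssen wins 18–11.
Janssen vs Kwan: 2+7+1+2+5+3 = 20 for Janssen, 9 for Kwan — Janssen by 20–9.
Ahmed vs Hoang: Ahmed preferred on 5+3+5 = 13 ballots; Hoang wins 16–13.
Ahmed vs Larsen: Ahmed is ranked higher on 2+7+1+5 = 15 ballots, Larsen on 14. Ahmed wins 15–14.
Ahmed vs Kwan: 2+7+1+5+3 = 18 for Ahmed, 11 for Kwan — Ahmed by 18–11.
Hoang vs Larsen: 2+7+1+1+3+5 = 19 for Hoang, 10 for Larsen — Hoang by 19–10.
Hoang vs Kwan: Hoang is ranked higher on 2+7+1+3+5+3 = 21 ballots, Kwan on 8. Hoang wins 21–8.
Larsen vs Kwan: 7+5+3 = 15 for Larsen, 14 for Kwan — Larsen by 15–14.
Only Ivanov has no losses; Ivanov is the Condorcet winner.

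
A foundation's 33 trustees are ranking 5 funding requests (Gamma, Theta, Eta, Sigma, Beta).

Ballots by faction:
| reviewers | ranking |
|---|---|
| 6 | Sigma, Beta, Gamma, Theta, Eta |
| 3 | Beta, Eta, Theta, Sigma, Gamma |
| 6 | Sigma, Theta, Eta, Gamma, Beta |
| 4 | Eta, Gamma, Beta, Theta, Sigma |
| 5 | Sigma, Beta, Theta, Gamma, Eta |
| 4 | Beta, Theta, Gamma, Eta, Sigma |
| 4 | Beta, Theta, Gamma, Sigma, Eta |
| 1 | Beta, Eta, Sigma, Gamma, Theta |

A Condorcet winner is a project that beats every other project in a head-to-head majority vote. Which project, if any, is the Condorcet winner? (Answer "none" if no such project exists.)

Head-to-head results (33 reviewers):
Gamma vs Theta: Theta wins 22–11.
Gamma–Eta: Gamma 19–14.
Gamma vs Sigma: Gamma preferred on 4+4+4 = 12 ballots; Sigma wins 21–12.
Gamma–Beta: Beta 23–10.
Theta vs Eta: 25 to 8, Theta.
Theta vs Sigma: Theta is ranked higher on 3+4+4+4 = 15 ballots, Sigma on 18. Sigma wins 18–15.
Theta vs Beta: 6 to 27, Beta.
Eta vs Sigma: Eta is ranked higher on 3+4+4+1 = 12 ballots, Sigma on 21. Sigma wins 21–12.
Eta vs Beta: Eta is ranked higher on 6+4 = 10 ballots, Beta on 23. Beta wins 23–10.
Sigma–Beta: Sigma 17–16.
Sigma defeats every rival head-to-head and is the Condorcet winner.

Sigma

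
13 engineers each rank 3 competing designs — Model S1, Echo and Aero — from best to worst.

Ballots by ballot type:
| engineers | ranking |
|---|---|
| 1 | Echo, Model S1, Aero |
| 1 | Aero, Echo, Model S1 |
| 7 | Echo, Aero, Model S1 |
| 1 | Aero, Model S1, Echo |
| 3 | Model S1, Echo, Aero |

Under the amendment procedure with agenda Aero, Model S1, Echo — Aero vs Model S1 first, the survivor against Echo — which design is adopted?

Echo

Round 1: Aero vs Model S1 — 9–4, Aero advances.
Round 2: Aero vs Echo — 2–11, Echo advances.
The agenda winner is Echo.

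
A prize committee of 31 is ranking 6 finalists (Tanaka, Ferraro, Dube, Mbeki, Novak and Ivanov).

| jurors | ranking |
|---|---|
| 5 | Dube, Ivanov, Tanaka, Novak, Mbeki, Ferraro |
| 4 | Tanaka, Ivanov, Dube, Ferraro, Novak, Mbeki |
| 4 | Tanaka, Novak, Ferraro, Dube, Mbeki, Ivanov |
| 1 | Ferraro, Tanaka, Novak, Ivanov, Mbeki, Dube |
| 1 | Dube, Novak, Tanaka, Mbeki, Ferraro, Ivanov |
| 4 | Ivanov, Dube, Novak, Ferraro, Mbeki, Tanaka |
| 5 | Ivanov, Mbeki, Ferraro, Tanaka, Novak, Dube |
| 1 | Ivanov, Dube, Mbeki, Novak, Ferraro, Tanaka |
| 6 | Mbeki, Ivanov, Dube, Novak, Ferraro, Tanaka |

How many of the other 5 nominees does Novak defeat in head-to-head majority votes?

Novak against each rival (31 jurors):
Novak vs Tanaka: Novak preferred on 1+4+1+6 = 12 ballots; Tanaka wins 19–12.
Novak vs Ferraro: Novak wins 21–10.
Novak vs Dube: 4+1+5 = 10 for Novak, 21 for Dube — Dube by 21–10.
Novak vs Mbeki: Novak, 19–12.
Novak vs Ivanov: Novak is ranked higher on 4+1+1 = 6 ballots, Ivanov on 25. Ivanov wins 25–6.
Novak beats Ferraro, Mbeki; loses to Tanaka, Dube, Ivanov — 2 pairwise wins.

2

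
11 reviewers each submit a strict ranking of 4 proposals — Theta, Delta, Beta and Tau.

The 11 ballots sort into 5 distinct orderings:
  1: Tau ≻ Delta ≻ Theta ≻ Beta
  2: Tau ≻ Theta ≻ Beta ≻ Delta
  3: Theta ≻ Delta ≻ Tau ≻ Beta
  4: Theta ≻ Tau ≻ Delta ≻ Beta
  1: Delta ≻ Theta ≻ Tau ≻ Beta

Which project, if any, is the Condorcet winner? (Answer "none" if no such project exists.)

Head-to-head results (11 reviewers):
Theta vs Delta: Theta is ranked higher on 2+3+4 = 9 ballots, Delta on 2. Theta wins 9–2.
Theta vs Beta: 11 to 0, Theta.
Theta vs Tau: Theta wins 8–3.
Delta vs Beta: Delta is ranked higher on 1+3+4+1 = 9 ballots, Beta on 2. Delta wins 9–2.
Delta–Tau: Tau 7–4.
Beta vs Tau: 0 for Beta, 11 for Tau — Tau by 11–0.
Theta wins every pairwise contest, so Theta is the Condorcet winner.

Theta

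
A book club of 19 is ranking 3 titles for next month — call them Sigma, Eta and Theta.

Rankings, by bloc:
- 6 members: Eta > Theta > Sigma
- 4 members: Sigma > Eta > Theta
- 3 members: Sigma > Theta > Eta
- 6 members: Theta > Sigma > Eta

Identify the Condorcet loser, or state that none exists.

none

Pairwise majorities:
Sigma vs Eta: Sigma, 13–6.
Sigma vs Theta: 4+3 = 7 for Sigma, 12 for Theta — Theta by 12–7.
Eta vs Theta: Eta preferred on 6+4 = 10 ballots; Eta wins 10–9.
Each book has at least one pairwise win (Sigma beats Eta; Eta beats Theta; Theta beats Sigma) — no Condorcet loser.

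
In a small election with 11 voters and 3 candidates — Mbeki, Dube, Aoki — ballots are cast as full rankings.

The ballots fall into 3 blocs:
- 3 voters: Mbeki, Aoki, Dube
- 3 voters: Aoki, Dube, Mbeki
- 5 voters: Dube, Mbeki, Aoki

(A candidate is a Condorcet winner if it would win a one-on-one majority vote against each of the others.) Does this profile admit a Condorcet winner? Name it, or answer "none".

Pairwise majorities:
Mbeki vs Dube: Mbeki preferred on 3 ballots; Dube wins 8–3.
Mbeki vs Aoki: 8 to 3, Mbeki.
Dube vs Aoki: Dube is ranked higher on 5 ballots, Aoki on 6. Aoki wins 6–5.
No candidate is unbeaten: Mbeki loses to Dube; Dube loses to Aoki; Aoki loses to Mbeki. In particular Mbeki → Aoki → Dube → Mbeki is a majority cycle — no Condorcet winner exists.

none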